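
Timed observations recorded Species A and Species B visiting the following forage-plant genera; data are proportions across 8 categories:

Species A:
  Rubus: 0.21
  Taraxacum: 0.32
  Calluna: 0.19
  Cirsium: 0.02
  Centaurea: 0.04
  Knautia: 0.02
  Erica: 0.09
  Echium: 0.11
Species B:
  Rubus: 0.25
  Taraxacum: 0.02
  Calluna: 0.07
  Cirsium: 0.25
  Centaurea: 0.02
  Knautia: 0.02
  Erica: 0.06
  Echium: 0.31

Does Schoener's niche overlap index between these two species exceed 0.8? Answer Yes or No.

No

Σ|p₁ᵢ − p₂ᵢ| = 0.04 + 0.30 + 0.12 + 0.23 + 0.02 + 0.00 + 0.03 + 0.20 = 0.94
D = 1 − ½ × 0.94 = 1 − 0.470 = 0.5300
D = 0.5300 < 0.8 → No.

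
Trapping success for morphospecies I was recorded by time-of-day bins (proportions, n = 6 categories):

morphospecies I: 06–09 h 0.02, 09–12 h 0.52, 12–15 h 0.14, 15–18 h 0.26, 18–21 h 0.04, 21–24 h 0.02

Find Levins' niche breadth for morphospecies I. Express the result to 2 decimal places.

2.78

Σpᵢ² = 0.02² + 0.52² + 0.14² + 0.26² + 0.04² + 0.02² = 0.0004 + 0.2704 + 0.0196 + 0.0676 + 0.0016 + 0.0004 = 0.3600
B = 1 / 0.3600 = 2.7778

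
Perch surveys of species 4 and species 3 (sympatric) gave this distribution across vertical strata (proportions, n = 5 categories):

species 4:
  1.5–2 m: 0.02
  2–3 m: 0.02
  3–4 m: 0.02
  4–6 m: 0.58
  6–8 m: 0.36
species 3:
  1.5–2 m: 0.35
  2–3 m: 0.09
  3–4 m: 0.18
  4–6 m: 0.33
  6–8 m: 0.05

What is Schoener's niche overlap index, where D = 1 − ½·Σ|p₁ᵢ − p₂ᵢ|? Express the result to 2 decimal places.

0.44

Σ|p₁ᵢ − p₂ᵢ| = 0.33 + 0.07 + 0.16 + 0.25 + 0.31 = 1.12
D = 1 − ½ × 1.12 = 1 − 0.560 = 0.4400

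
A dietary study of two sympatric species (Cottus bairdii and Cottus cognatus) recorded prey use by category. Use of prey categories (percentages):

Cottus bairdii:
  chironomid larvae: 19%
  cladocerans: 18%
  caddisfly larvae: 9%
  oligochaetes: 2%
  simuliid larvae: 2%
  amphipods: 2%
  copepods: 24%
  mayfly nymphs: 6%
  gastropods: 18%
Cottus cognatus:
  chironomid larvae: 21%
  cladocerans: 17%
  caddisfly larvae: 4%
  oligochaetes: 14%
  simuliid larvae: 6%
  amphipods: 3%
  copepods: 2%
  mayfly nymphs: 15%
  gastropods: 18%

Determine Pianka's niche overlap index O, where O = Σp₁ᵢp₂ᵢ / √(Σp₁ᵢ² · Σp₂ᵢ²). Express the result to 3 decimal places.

Convert percentages to proportions (divide by 100).
Σ p₁ᵢp₂ᵢ = 0.0399 + 0.0306 + 0.0036 + 0.0028 + 0.0012 + 0.0006 + 0.0048 + 0.0090 + 0.0324 = 0.1249
Σp_1ᵢ² = 0.19² + 0.18² + 0.09² + 0.02² + 0.02² + 0.02² + 0.24² + 0.06² + 0.18² = 0.0361 + 0.0324 + 0.0081 + 0.0004 + 0.0004 + 0.0004 + 0.0576 + 0.0036 + 0.0324 = 0.1714
Σp_2ᵢ² = 0.21² + 0.17² + 0.04² + 0.14² + 0.06² + 0.03² + 0.02² + 0.15² + 0.18² = 0.0441 + 0.0289 + 0.0016 + 0.0196 + 0.0036 + 0.0009 + 0.0004 + 0.0225 + 0.0324 = 0.1540
O = 0.1249 / √(0.1714 × 0.1540) = 0.1249 / 0.162467 = 0.76877

0.769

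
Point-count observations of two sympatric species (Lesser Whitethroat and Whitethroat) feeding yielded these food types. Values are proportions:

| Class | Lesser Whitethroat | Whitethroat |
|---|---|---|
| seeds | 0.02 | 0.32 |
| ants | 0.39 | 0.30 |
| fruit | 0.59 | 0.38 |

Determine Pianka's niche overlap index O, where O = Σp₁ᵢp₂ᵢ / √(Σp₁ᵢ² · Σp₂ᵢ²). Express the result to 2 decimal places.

0.85

Σ p₁ᵢp₂ᵢ = 0.0064 + 0.1170 + 0.2242 = 0.3476
Σp_1ᵢ² = 0.02² + 0.39² + 0.59² = 0.0004 + 0.1521 + 0.3481 = 0.5006
Σp_2ᵢ² = 0.32² + 0.30² + 0.38² = 0.1024 + 0.0900 + 0.1444 = 0.3368
O = 0.3476 / √(0.5006 × 0.3368) = 0.3476 / 0.41061 = 0.8465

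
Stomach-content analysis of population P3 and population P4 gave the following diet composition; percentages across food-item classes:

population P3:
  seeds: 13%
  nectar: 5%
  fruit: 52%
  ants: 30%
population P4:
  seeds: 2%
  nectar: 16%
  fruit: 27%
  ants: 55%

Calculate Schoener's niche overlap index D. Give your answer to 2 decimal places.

Convert percentages to proportions (divide by 100).
Σ|p₁ᵢ − p₂ᵢ| = 0.11 + 0.11 + 0.25 + 0.25 = 0.72
D = 1 − ½ × 0.72 = 1 − 0.360 = 0.6400

0.64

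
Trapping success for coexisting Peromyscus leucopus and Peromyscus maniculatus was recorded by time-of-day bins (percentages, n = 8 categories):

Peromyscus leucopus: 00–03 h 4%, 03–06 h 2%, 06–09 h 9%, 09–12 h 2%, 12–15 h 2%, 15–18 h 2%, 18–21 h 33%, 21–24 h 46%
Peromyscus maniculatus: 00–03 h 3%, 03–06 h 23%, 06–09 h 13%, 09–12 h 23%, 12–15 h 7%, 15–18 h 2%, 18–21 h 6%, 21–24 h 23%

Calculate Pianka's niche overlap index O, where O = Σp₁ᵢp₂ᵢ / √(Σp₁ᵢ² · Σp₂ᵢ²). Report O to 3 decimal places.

0.603

Convert percentages to proportions (divide by 100).
Σ p₁ᵢp₂ᵢ = 0.0012 + 0.0046 + 0.0117 + 0.0046 + 0.0014 + 0.0004 + 0.0198 + 0.1058 = 0.1495
Σp_1ᵢ² = 0.04² + 0.02² + 0.09² + 0.02² + 0.02² + 0.02² + 0.33² + 0.46² = 0.0016 + 0.0004 + 0.0081 + 0.0004 + 0.0004 + 0.0004 + 0.1089 + 0.2116 = 0.3318
Σp_2ᵢ² = 0.03² + 0.23² + 0.13² + 0.23² + 0.07² + 0.02² + 0.06² + 0.23² = 0.0009 + 0.0529 + 0.0169 + 0.0529 + 0.0049 + 0.0004 + 0.0036 + 0.0529 = 0.1854
O = 0.1495 / √(0.3318 × 0.1854) = 0.1495 / 0.248024 = 0.60276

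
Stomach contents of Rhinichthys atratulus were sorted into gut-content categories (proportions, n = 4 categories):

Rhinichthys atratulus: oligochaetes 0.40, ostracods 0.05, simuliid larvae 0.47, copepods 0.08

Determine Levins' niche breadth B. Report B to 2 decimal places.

2.57

Σpᵢ² = 0.40² + 0.05² + 0.47² + 0.08² = 0.1600 + 0.0025 + 0.2209 + 0.0064 = 0.3898
B = 1 / 0.3898 = 2.5654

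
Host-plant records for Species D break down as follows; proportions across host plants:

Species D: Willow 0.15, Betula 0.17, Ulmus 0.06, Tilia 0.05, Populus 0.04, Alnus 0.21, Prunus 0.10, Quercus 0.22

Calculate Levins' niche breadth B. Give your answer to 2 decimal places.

6.19

Σpᵢ² = 0.15² + 0.17² + 0.06² + 0.05² + 0.04² + 0.21² + 0.10² + 0.22² = 0.0225 + 0.0289 + 0.0036 + 0.0025 + 0.0016 + 0.0441 + 0.0100 + 0.0484 = 0.1616
B = 1 / 0.1616 = 6.1881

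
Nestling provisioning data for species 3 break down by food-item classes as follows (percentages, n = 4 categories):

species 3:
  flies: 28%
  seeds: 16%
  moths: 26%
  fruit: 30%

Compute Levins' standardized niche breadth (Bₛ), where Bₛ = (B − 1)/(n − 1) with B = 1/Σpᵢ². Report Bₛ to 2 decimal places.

0.94

Convert percentages to proportions (divide by 100).
Σpᵢ² = 0.28² + 0.16² + 0.26² + 0.30² = 0.0784 + 0.0256 + 0.0676 + 0.0900 = 0.2616
B = 1 / 0.2616 = 3.8226
Bₛ = (B − 1)/(n − 1) = (3.8226 − 1)/(4 − 1) = 2.8226/3 = 0.9409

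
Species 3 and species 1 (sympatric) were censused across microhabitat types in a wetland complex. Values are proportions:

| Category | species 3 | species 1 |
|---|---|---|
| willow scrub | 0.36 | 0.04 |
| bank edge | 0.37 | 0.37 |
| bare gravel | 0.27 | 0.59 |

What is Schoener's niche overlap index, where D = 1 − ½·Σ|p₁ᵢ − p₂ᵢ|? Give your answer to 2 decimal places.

0.68

Σ|p₁ᵢ − p₂ᵢ| = 0.32 + 0.00 + 0.32 = 0.64
D = 1 − ½ × 0.64 = 1 − 0.320 = 0.6800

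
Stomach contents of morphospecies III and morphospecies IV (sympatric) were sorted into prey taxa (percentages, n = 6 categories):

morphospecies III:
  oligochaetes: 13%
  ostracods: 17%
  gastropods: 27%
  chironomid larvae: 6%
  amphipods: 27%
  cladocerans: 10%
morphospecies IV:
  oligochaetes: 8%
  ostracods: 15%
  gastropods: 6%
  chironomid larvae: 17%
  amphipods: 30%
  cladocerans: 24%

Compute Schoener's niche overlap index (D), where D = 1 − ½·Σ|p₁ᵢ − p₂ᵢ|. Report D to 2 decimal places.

0.72

Convert percentages to proportions (divide by 100).
Σ|p₁ᵢ − p₂ᵢ| = 0.05 + 0.02 + 0.21 + 0.11 + 0.03 + 0.14 = 0.56
D = 1 − ½ × 0.56 = 1 − 0.280 = 0.7200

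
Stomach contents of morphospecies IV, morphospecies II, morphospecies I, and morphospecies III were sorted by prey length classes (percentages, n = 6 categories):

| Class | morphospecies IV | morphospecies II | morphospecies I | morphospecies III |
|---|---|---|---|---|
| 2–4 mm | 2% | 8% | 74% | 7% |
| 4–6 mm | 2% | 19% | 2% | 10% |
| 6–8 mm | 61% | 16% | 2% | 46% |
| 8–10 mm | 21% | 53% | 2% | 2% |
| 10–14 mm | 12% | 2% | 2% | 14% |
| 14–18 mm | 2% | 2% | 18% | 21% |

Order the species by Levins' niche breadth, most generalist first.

morphospecies III > morphospecies II > morphospecies IV > morphospecies I

Convert percentages to proportions (divide by 100).
Σp_IVᵢ² = 0.02² + 0.02² + 0.61² + 0.21² + 0.12² + 0.02² = 0.0004 + 0.0004 + 0.3721 + 0.0441 + 0.0144 + 0.0004 = 0.4318
B_IV = 1 / 0.4318 = 2.3159
Σp_IIᵢ² = 0.08² + 0.19² + 0.16² + 0.53² + 0.02² + 0.02² = 0.0064 + 0.0361 + 0.0256 + 0.2809 + 0.0004 + 0.0004 = 0.3498
B_II = 1 / 0.3498 = 2.8588
Σp_Iᵢ² = 0.74² + 0.02² + 0.02² + 0.02² + 0.02² + 0.18² = 0.5476 + 0.0004 + 0.0004 + 0.0004 + 0.0004 + 0.0324 = 0.5816
B_I = 1 / 0.5816 = 1.7194
Σp_IIIᵢ² = 0.07² + 0.10² + 0.46² + 0.02² + 0.14² + 0.21² = 0.0049 + 0.0100 + 0.2116 + 0.0004 + 0.0196 + 0.0441 = 0.2906
B_III = 1 / 0.2906 = 3.4412
Ranking by B (broadest → narrowest): morphospecies III (3.44) > morphospecies II (2.86) > morphospecies IV (2.32) > morphospecies I (1.72)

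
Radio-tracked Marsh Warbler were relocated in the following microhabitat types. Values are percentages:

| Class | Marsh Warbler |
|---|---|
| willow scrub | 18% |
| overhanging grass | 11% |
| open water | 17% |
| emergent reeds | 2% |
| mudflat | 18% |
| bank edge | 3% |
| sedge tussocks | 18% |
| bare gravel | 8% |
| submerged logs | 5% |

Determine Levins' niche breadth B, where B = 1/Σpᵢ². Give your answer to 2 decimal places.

6.74

Convert percentages to proportions (divide by 100).
Σpᵢ² = 0.18² + 0.11² + 0.17² + 0.02² + 0.18² + 0.03² + 0.18² + 0.08² + 0.05² = 0.0324 + 0.0121 + 0.0289 + 0.0004 + 0.0324 + 0.0009 + 0.0324 + 0.0064 + 0.0025 = 0.1484
B = 1 / 0.1484 = 6.7385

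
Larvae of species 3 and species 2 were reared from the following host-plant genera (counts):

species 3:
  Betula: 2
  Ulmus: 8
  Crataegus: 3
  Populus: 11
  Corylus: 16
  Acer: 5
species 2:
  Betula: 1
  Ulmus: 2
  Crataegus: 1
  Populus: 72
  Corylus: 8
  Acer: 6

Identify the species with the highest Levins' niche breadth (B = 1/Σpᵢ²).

Proportions for species 3 (n=45): 2/45=0.0444, 8/45=0.1778, 3/45=0.0667, 11/45=0.2444, 16/45=0.3556, 5/45=0.1111
Proportions for species 2 (n=90): 1/90=0.0111, 2/90=0.0222, 1/90=0.0111, 72/90=0.8000, 8/90=0.0889, 6/90=0.0667
Σp_3ᵢ² = 0.0444² + 0.1778² + 0.0667² + 0.2444² + 0.3556² + 0.1111² = 0.001971 + 0.031613 + 0.004449 + 0.059731 + 0.126451 + 0.012343 = 0.236558
B_3 = 1 / 0.236558 = 4.2273
Σp_2ᵢ² = 0.0111² + 0.0222² + 0.0111² + 0.8000² + 0.0889² + 0.0667² = 0.000123 + 0.000493 + 0.000123 + 0.640000 + 0.007903 + 0.004449 = 0.653091
B_2 = 1 / 0.653091 = 1.5312
Highest B → broadest niche (most generalist): species 3 (B = 4.23).

species 3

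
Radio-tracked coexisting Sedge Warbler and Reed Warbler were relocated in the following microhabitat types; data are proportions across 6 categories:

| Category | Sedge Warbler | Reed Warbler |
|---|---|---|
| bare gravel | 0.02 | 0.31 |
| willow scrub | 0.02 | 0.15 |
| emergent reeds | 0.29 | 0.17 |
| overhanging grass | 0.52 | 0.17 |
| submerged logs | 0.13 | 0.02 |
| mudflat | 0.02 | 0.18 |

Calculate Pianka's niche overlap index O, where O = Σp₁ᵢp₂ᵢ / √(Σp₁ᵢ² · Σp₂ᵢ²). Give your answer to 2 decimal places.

Σ p₁ᵢp₂ᵢ = 0.0062 + 0.0030 + 0.0493 + 0.0884 + 0.0026 + 0.0036 = 0.1531
Σp_1ᵢ² = 0.02² + 0.02² + 0.29² + 0.52² + 0.13² + 0.02² = 0.0004 + 0.0004 + 0.0841 + 0.2704 + 0.0169 + 0.0004 = 0.3726
Σp_2ᵢ² = 0.31² + 0.15² + 0.17² + 0.17² + 0.02² + 0.18² = 0.0961 + 0.0225 + 0.0289 + 0.0289 + 0.0004 + 0.0324 = 0.2092
O = 0.1531 / √(0.3726 × 0.2092) = 0.1531 / 0.27919 = 0.5484

0.55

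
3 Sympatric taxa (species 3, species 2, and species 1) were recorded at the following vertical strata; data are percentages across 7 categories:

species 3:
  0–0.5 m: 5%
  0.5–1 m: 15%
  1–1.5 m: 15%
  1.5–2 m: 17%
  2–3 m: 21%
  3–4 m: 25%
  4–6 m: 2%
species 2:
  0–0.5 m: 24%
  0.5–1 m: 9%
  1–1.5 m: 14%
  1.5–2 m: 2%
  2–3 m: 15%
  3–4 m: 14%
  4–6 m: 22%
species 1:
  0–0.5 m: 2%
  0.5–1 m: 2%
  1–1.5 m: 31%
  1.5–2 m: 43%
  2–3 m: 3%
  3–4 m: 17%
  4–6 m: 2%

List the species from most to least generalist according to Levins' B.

Convert percentages to proportions (divide by 100).
Σp_3ᵢ² = 0.05² + 0.15² + 0.15² + 0.17² + 0.21² + 0.25² + 0.02² = 0.0025 + 0.0225 + 0.0225 + 0.0289 + 0.0441 + 0.0625 + 0.0004 = 0.1834
B_3 = 1 / 0.1834 = 5.4526
Σp_2ᵢ² = 0.24² + 0.09² + 0.14² + 0.02² + 0.15² + 0.14² + 0.22² = 0.0576 + 0.0081 + 0.0196 + 0.0004 + 0.0225 + 0.0196 + 0.0484 = 0.1762
B_2 = 1 / 0.1762 = 5.6754
Σp_1ᵢ² = 0.02² + 0.02² + 0.31² + 0.43² + 0.03² + 0.17² + 0.02² = 0.0004 + 0.0004 + 0.0961 + 0.1849 + 0.0009 + 0.0289 + 0.0004 = 0.3120
B_1 = 1 / 0.3120 = 3.2051
Ranking by B (broadest → narrowest): species 2 (5.68) > species 3 (5.45) > species 1 (3.21)

species 2 > species 3 > species 1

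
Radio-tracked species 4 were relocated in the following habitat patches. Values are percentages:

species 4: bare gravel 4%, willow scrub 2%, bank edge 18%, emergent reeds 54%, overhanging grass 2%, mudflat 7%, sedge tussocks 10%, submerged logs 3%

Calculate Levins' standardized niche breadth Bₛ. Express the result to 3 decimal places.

0.275

Convert percentages to proportions (divide by 100).
Σpᵢ² = 0.04² + 0.02² + 0.18² + 0.54² + 0.02² + 0.07² + 0.10² + 0.03² = 0.0016 + 0.0004 + 0.0324 + 0.2916 + 0.0004 + 0.0049 + 0.0100 + 0.0009 = 0.3422
B = 1 / 0.3422 = 2.92227
Bₛ = (B − 1)/(n − 1) = (2.92227 − 1)/(8 − 1) = 1.92227/7 = 0.27461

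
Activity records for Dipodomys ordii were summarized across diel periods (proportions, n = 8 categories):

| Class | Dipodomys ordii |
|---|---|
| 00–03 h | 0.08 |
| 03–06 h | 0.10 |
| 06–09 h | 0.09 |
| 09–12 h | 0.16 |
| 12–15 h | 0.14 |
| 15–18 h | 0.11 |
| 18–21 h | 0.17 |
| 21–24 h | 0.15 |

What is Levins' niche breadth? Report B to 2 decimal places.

Σpᵢ² = 0.08² + 0.10² + 0.09² + 0.16² + 0.14² + 0.11² + 0.17² + 0.15² = 0.0064 + 0.0100 + 0.0081 + 0.0256 + 0.0196 + 0.0121 + 0.0289 + 0.0225 = 0.1332
B = 1 / 0.1332 = 7.5075

7.51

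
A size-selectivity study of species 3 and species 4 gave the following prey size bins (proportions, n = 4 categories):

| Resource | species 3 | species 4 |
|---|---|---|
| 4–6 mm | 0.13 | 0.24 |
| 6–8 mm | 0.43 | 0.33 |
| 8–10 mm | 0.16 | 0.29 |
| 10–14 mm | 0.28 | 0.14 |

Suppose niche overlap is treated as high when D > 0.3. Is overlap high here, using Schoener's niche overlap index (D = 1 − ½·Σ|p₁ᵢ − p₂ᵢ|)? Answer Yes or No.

Σ|p₁ᵢ − p₂ᵢ| = 0.11 + 0.10 + 0.13 + 0.14 = 0.48
D = 1 − ½ × 0.48 = 1 − 0.240 = 0.7600
D = 0.7600 > 0.3 → Yes.

Yes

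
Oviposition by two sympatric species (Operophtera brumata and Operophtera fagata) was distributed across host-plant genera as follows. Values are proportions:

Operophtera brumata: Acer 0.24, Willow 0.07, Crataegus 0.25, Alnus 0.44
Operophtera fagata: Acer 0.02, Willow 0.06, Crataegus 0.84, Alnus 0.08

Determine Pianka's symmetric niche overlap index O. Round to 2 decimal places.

Σ p₁ᵢp₂ᵢ = 0.0048 + 0.0042 + 0.2100 + 0.0352 = 0.2542
Σp_1ᵢ² = 0.24² + 0.07² + 0.25² + 0.44² = 0.0576 + 0.0049 + 0.0625 + 0.1936 = 0.3186
Σp_2ᵢ² = 0.02² + 0.06² + 0.84² + 0.08² = 0.0004 + 0.0036 + 0.7056 + 0.0064 = 0.7160
O = 0.2542 / √(0.3186 × 0.7160) = 0.2542 / 0.47762 = 0.5322

0.53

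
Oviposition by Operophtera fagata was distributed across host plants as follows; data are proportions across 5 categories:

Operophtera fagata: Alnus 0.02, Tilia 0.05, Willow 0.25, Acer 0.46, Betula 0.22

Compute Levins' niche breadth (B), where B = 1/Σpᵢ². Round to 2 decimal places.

3.07

Σpᵢ² = 0.02² + 0.05² + 0.25² + 0.46² + 0.22² = 0.0004 + 0.0025 + 0.0625 + 0.2116 + 0.0484 = 0.3254
B = 1 / 0.3254 = 3.0731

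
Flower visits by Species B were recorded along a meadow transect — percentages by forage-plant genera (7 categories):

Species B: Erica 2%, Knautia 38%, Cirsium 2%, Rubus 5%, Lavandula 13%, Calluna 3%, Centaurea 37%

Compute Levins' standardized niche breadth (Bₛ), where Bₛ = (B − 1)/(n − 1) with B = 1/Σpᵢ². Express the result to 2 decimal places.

Convert percentages to proportions (divide by 100).
Σpᵢ² = 0.02² + 0.38² + 0.02² + 0.05² + 0.13² + 0.03² + 0.37² = 0.0004 + 0.1444 + 0.0004 + 0.0025 + 0.0169 + 0.0009 + 0.1369 = 0.3024
B = 1 / 0.3024 = 3.3069
Bₛ = (B − 1)/(n − 1) = (3.3069 − 1)/(7 − 1) = 2.3069/6 = 0.3845

0.38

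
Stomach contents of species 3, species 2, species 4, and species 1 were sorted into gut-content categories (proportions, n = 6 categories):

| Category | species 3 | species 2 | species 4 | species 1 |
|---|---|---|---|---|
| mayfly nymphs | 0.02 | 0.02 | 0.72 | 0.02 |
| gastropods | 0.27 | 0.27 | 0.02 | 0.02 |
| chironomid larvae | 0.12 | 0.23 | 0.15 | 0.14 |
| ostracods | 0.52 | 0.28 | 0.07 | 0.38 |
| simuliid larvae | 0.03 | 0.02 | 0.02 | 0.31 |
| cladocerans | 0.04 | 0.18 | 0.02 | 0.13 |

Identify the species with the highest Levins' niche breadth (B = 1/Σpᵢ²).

species 2

Σp_3ᵢ² = 0.02² + 0.27² + 0.12² + 0.52² + 0.03² + 0.04² = 0.0004 + 0.0729 + 0.0144 + 0.2704 + 0.0009 + 0.0016 = 0.3606
B_3 = 1 / 0.3606 = 2.7732
Σp_2ᵢ² = 0.02² + 0.27² + 0.23² + 0.28² + 0.02² + 0.18² = 0.0004 + 0.0729 + 0.0529 + 0.0784 + 0.0004 + 0.0324 = 0.2374
B_2 = 1 / 0.2374 = 4.2123
Σp_4ᵢ² = 0.72² + 0.02² + 0.15² + 0.07² + 0.02² + 0.02² = 0.5184 + 0.0004 + 0.0225 + 0.0049 + 0.0004 + 0.0004 = 0.5470
B_4 = 1 / 0.5470 = 1.8282
Σp_1ᵢ² = 0.02² + 0.02² + 0.14² + 0.38² + 0.31² + 0.13² = 0.0004 + 0.0004 + 0.0196 + 0.1444 + 0.0961 + 0.0169 = 0.2778
B_1 = 1 / 0.2778 = 3.5997
Highest B → broadest niche (most generalist): species 2 (B = 4.21).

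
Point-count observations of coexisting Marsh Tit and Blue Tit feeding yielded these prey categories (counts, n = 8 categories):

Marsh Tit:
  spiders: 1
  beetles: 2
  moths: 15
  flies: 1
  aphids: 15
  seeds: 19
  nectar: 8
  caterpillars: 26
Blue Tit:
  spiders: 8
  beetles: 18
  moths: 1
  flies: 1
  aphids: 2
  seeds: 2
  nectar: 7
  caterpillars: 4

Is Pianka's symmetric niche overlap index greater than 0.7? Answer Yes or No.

No

Proportions for Marsh Tit (n=87): 1/87=0.0115, 2/87=0.0230, 15/87=0.1724, 1/87=0.0115, 15/87=0.1724, 19/87=0.2184, 8/87=0.0920, 26/87=0.2989
Proportions for Blue Tit (n=43): 8/43=0.1860, 18/43=0.4186, 1/43=0.0233, 1/43=0.0233, 2/43=0.0465, 2/43=0.0465, 7/43=0.1628, 4/43=0.0930
Σ p₁ᵢp₂ᵢ = 0.002139 + 0.009628 + 0.004017 + 0.000268 + 0.008017 + 0.010156 + 0.014978 + 0.027798 = 0.077001
Σp_1ᵢ² = 0.0115² + 0.0230² + 0.1724² + 0.0115² + 0.1724² + 0.2184² + 0.0920² + 0.2989² = 0.000132 + 0.000529 + 0.029722 + 0.000132 + 0.029722 + 0.047699 + 0.008464 + 0.089341 = 0.205741
Σp_2ᵢ² = 0.1860² + 0.4186² + 0.0233² + 0.0233² + 0.0465² + 0.0465² + 0.1628² + 0.0930² = 0.034596 + 0.175226 + 0.000543 + 0.000543 + 0.002162 + 0.002162 + 0.026504 + 0.008649 = 0.250385
O = 0.077001 / √(0.205741 × 0.250385) = 0.077001 / 0.2269680 = 0.3393
O = 0.3393 < 0.7 → No.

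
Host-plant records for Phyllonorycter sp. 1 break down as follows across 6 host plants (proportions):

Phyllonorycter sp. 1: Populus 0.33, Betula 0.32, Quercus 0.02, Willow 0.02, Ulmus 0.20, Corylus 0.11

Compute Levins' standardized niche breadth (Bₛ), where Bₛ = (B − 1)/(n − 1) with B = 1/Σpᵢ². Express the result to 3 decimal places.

0.557

Σpᵢ² = 0.33² + 0.32² + 0.02² + 0.02² + 0.20² + 0.11² = 0.1089 + 0.1024 + 0.0004 + 0.0004 + 0.0400 + 0.0121 = 0.2642
B = 1 / 0.2642 = 3.78501
Bₛ = (B − 1)/(n − 1) = (3.78501 − 1)/(6 − 1) = 2.78501/5 = 0.55700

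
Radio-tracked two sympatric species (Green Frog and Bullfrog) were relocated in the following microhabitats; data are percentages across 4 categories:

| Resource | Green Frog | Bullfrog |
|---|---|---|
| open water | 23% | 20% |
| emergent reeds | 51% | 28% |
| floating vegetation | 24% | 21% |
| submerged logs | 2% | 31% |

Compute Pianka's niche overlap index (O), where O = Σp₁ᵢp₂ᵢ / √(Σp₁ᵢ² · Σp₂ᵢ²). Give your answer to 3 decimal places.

0.792

Convert percentages to proportions (divide by 100).
Σ p₁ᵢp₂ᵢ = 0.0460 + 0.1428 + 0.0504 + 0.0062 = 0.2454
Σp_1ᵢ² = 0.23² + 0.51² + 0.24² + 0.02² = 0.0529 + 0.2601 + 0.0576 + 0.0004 = 0.3710
Σp_2ᵢ² = 0.20² + 0.28² + 0.21² + 0.31² = 0.0400 + 0.0784 + 0.0441 + 0.0961 = 0.2586
O = 0.2454 / √(0.3710 × 0.2586) = 0.2454 / 0.309743 = 0.79227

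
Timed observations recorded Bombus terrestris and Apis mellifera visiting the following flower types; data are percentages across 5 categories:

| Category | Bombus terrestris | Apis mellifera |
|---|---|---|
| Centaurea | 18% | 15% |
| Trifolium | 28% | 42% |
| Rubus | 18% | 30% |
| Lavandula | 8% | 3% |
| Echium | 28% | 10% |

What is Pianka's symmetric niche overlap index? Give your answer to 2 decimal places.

Convert percentages to proportions (divide by 100).
Σ p₁ᵢp₂ᵢ = 0.0270 + 0.1176 + 0.0540 + 0.0024 + 0.0280 = 0.2290
Σp_1ᵢ² = 0.18² + 0.28² + 0.18² + 0.08² + 0.28² = 0.0324 + 0.0784 + 0.0324 + 0.0064 + 0.0784 = 0.2280
Σp_2ᵢ² = 0.15² + 0.42² + 0.30² + 0.03² + 0.10² = 0.0225 + 0.1764 + 0.0900 + 0.0009 + 0.0100 = 0.2998
O = 0.2290 / √(0.2280 × 0.2998) = 0.2290 / 0.26145 = 0.8759

0.88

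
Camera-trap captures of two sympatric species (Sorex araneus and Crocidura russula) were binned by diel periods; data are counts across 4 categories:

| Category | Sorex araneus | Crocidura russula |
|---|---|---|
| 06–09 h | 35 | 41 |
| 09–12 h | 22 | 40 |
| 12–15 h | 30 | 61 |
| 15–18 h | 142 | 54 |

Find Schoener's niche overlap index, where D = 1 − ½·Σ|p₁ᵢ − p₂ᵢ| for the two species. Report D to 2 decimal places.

Proportions for Sorex araneus (n=229): 35/229=0.1528, 22/229=0.0961, 30/229=0.1310, 142/229=0.6201
Proportions for Crocidura russula (n=196): 41/196=0.2092, 40/196=0.2041, 61/196=0.3112, 54/196=0.2755
Σ|p₁ᵢ − p₂ᵢ| = 0.0564 + 0.1080 + 0.1802 + 0.3446 = 0.6892
D = 1 − ½ × 0.6892 = 1 − 0.34460 = 0.65540

0.66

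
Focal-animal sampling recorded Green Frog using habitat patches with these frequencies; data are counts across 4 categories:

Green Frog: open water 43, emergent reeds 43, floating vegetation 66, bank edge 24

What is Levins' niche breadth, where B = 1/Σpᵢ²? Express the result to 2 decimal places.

Proportions for Green Frog (n=176): 43/176=0.2443, 43/176=0.2443, 66/176=0.3750, 24/176=0.1364
Σpᵢ² = 0.2443² + 0.2443² + 0.3750² + 0.1364² = 0.059682 + 0.059682 + 0.140625 + 0.018605 = 0.278594
B = 1 / 0.278594 = 3.5895

3.59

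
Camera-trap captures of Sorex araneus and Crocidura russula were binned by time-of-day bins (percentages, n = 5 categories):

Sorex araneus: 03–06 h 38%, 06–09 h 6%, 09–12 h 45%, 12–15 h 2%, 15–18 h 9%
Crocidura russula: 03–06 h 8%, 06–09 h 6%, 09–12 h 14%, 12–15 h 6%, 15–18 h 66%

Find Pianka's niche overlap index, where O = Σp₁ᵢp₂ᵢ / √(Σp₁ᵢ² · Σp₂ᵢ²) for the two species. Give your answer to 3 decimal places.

0.384

Convert percentages to proportions (divide by 100).
Σ p₁ᵢp₂ᵢ = 0.0304 + 0.0036 + 0.0630 + 0.0012 + 0.0594 = 0.1576
Σp_1ᵢ² = 0.38² + 0.06² + 0.45² + 0.02² + 0.09² = 0.1444 + 0.0036 + 0.2025 + 0.0004 + 0.0081 = 0.3590
Σp_2ᵢ² = 0.08² + 0.06² + 0.14² + 0.06² + 0.66² = 0.0064 + 0.0036 + 0.0196 + 0.0036 + 0.4356 = 0.4688
O = 0.1576 / √(0.3590 × 0.4688) = 0.1576 / 0.410243 = 0.38416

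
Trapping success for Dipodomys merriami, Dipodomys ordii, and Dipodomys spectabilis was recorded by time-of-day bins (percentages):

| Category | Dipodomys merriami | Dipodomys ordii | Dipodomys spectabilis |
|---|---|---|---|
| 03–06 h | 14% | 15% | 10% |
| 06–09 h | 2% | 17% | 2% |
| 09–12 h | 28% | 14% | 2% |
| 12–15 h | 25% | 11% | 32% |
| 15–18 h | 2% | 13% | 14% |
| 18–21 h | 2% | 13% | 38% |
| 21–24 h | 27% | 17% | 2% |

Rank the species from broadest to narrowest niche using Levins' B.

Dipodomys ordii > Dipodomys merriami > Dipodomys spectabilis

Convert percentages to proportions (divide by 100).
Σp_merrᵢ² = 0.14² + 0.02² + 0.28² + 0.25² + 0.02² + 0.02² + 0.27² = 0.0196 + 0.0004 + 0.0784 + 0.0625 + 0.0004 + 0.0004 + 0.0729 = 0.2346
B_merr = 1 / 0.2346 = 4.2626
Σp_ordiᵢ² = 0.15² + 0.17² + 0.14² + 0.11² + 0.13² + 0.13² + 0.17² = 0.0225 + 0.0289 + 0.0196 + 0.0121 + 0.0169 + 0.0169 + 0.0289 = 0.1458
B_ordi = 1 / 0.1458 = 6.8587
Σp_specᵢ² = 0.10² + 0.02² + 0.02² + 0.32² + 0.14² + 0.38² + 0.02² = 0.0100 + 0.0004 + 0.0004 + 0.1024 + 0.0196 + 0.1444 + 0.0004 = 0.2776
B_spec = 1 / 0.2776 = 3.6023
Ranking by B (broadest → narrowest): Dipodomys ordii (6.86) > Dipodomys merriami (4.26) > Dipodomys spectabilis (3.60)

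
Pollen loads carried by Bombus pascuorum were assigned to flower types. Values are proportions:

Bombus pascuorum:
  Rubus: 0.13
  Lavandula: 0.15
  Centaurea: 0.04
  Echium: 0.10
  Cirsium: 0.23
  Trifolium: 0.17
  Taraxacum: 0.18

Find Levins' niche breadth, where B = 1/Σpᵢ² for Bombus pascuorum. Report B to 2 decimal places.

6.05

Σpᵢ² = 0.13² + 0.15² + 0.04² + 0.10² + 0.23² + 0.17² + 0.18² = 0.0169 + 0.0225 + 0.0016 + 0.0100 + 0.0529 + 0.0289 + 0.0324 = 0.1652
B = 1 / 0.1652 = 6.0533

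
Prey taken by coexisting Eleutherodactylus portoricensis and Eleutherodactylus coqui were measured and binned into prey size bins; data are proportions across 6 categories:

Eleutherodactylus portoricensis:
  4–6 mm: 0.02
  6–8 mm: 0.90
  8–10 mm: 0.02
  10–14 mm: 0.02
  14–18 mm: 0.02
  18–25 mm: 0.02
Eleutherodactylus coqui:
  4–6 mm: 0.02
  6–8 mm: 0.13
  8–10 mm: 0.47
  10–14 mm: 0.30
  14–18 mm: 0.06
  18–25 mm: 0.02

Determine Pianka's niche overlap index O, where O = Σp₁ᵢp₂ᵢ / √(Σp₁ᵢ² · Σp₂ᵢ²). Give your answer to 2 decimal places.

0.26

Σ p₁ᵢp₂ᵢ = 0.0004 + 0.1170 + 0.0094 + 0.0060 + 0.0012 + 0.0004 = 0.1344
Σp_1ᵢ² = 0.02² + 0.90² + 0.02² + 0.02² + 0.02² + 0.02² = 0.0004 + 0.8100 + 0.0004 + 0.0004 + 0.0004 + 0.0004 = 0.8120
Σp_2ᵢ² = 0.02² + 0.13² + 0.47² + 0.30² + 0.06² + 0.02² = 0.0004 + 0.0169 + 0.2209 + 0.0900 + 0.0036 + 0.0004 = 0.3322
O = 0.1344 / √(0.8120 × 0.3322) = 0.1344 / 0.51937 = 0.2588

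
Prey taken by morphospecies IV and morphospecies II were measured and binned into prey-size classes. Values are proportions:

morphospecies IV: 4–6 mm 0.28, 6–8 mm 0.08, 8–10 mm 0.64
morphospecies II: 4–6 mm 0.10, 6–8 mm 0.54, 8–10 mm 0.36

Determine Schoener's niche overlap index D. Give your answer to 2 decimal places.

Σ|p₁ᵢ − p₂ᵢ| = 0.18 + 0.46 + 0.28 = 0.92
D = 1 − ½ × 0.92 = 1 − 0.460 = 0.5400

0.54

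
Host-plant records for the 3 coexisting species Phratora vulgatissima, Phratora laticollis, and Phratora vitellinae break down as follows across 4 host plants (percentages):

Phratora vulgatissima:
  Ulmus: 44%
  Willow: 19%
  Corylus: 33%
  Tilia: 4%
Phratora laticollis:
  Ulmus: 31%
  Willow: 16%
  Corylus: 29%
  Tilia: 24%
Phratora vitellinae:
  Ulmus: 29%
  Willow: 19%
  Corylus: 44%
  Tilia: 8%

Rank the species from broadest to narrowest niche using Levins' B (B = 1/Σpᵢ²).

Convert percentages to proportions (divide by 100).
Σp_vulgᵢ² = 0.44² + 0.19² + 0.33² + 0.04² = 0.1936 + 0.0361 + 0.1089 + 0.0016 = 0.3402
B_vulg = 1 / 0.3402 = 2.9394
Σp_latiᵢ² = 0.31² + 0.16² + 0.29² + 0.24² = 0.0961 + 0.0256 + 0.0841 + 0.0576 = 0.2634
B_lati = 1 / 0.2634 = 3.7965
Σp_viteᵢ² = 0.29² + 0.19² + 0.44² + 0.08² = 0.0841 + 0.0361 + 0.1936 + 0.0064 = 0.3202
B_vite = 1 / 0.3202 = 3.1230
Ranking by B (broadest → narrowest): Phratora laticollis (3.80) > Phratora vitellinae (3.12) > Phratora vulgatissima (2.94)

Phratora laticollis > Phratora vitellinae > Phratora vulgatissima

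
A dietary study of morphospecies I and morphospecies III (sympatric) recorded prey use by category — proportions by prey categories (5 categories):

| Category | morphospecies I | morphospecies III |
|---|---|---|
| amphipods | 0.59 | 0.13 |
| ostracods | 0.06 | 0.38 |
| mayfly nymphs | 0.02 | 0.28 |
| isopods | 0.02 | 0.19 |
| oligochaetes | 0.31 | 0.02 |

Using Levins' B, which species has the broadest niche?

Σp_Iᵢ² = 0.59² + 0.06² + 0.02² + 0.02² + 0.31² = 0.3481 + 0.0036 + 0.0004 + 0.0004 + 0.0961 = 0.4486
B_I = 1 / 0.4486 = 2.2292
Σp_IIIᵢ² = 0.13² + 0.38² + 0.28² + 0.19² + 0.02² = 0.0169 + 0.1444 + 0.0784 + 0.0361 + 0.0004 = 0.2762
B_III = 1 / 0.2762 = 3.6206
Highest B → broadest niche (most generalist): morphospecies III (B = 3.62).

morphospecies III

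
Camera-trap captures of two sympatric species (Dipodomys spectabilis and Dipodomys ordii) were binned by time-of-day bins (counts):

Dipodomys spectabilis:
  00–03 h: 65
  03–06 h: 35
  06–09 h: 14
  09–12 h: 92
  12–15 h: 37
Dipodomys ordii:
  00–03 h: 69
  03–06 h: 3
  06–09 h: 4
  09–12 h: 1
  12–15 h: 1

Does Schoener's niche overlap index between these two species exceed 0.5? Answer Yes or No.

No

Proportions for Dipodomys spectabilis (n=243): 65/243=0.2675, 35/243=0.1440, 14/243=0.0576, 92/243=0.3786, 37/243=0.1523
Proportions for Dipodomys ordii (n=78): 69/78=0.8846, 3/78=0.0385, 4/78=0.0513, 1/78=0.0128, 1/78=0.0128
Σ|p₁ᵢ − p₂ᵢ| = 0.6171 + 0.1055 + 0.0063 + 0.3658 + 0.1395 = 1.2342
D = 1 − ½ × 1.2342 = 1 − 0.61710 = 0.38290
D = 0.38290 < 0.5 → No.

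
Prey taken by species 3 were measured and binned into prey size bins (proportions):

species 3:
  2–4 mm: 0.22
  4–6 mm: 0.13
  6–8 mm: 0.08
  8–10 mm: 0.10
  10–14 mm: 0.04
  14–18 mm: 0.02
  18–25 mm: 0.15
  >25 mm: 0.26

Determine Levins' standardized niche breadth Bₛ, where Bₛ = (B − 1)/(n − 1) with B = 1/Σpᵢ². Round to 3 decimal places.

0.679

Σpᵢ² = 0.22² + 0.13² + 0.08² + 0.10² + 0.04² + 0.02² + 0.15² + 0.26² = 0.0484 + 0.0169 + 0.0064 + 0.0100 + 0.0016 + 0.0004 + 0.0225 + 0.0676 = 0.1738
B = 1 / 0.1738 = 5.75374
Bₛ = (B − 1)/(n − 1) = (5.75374 − 1)/(8 − 1) = 4.75374/7 = 0.67911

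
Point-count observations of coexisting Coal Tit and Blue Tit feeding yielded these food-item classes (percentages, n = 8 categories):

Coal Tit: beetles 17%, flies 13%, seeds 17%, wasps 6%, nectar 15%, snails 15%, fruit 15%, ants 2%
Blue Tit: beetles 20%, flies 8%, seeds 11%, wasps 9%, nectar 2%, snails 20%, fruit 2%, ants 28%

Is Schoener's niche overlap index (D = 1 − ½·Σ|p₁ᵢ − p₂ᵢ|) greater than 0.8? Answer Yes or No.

Convert percentages to proportions (divide by 100).
Σ|p₁ᵢ − p₂ᵢ| = 0.03 + 0.05 + 0.06 + 0.03 + 0.13 + 0.05 + 0.13 + 0.26 = 0.74
D = 1 − ½ × 0.74 = 1 − 0.370 = 0.6300
D = 0.6300 < 0.8 → No.

No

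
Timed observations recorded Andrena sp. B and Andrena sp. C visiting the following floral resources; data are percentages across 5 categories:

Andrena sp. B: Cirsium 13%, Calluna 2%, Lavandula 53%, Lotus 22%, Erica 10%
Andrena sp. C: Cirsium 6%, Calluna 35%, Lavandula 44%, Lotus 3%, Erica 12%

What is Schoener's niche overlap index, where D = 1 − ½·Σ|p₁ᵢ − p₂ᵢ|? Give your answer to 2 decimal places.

0.65

Convert percentages to proportions (divide by 100).
Σ|p₁ᵢ − p₂ᵢ| = 0.07 + 0.33 + 0.09 + 0.19 + 0.02 = 0.70
D = 1 − ½ × 0.70 = 1 − 0.350 = 0.6500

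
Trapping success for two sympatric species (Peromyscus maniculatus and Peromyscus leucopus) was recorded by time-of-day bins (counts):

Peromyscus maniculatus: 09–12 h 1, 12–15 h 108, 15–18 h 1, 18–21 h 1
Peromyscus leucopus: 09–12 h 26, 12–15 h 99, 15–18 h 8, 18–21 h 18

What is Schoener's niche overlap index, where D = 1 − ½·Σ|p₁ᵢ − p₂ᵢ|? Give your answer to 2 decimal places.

0.68

Proportions for Peromyscus maniculatus (n=111): 1/111=0.0090, 108/111=0.9730, 1/111=0.0090, 1/111=0.0090
Proportions for Peromyscus leucopus (n=151): 26/151=0.1722, 99/151=0.6556, 8/151=0.0530, 18/151=0.1192
Σ|p₁ᵢ − p₂ᵢ| = 0.1632 + 0.3174 + 0.0440 + 0.1102 = 0.6348
D = 1 − ½ × 0.6348 = 1 − 0.31740 = 0.68260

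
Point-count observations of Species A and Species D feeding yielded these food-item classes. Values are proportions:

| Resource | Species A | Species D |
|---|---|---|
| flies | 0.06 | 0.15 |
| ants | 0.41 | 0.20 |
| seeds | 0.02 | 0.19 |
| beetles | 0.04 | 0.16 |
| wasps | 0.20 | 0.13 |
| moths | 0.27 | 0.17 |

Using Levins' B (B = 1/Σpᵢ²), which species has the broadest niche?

Species D

Σp_Aᵢ² = 0.06² + 0.41² + 0.02² + 0.04² + 0.20² + 0.27² = 0.0036 + 0.1681 + 0.0004 + 0.0016 + 0.0400 + 0.0729 = 0.2866
B_A = 1 / 0.2866 = 3.4892
Σp_Dᵢ² = 0.15² + 0.20² + 0.19² + 0.16² + 0.13² + 0.17² = 0.0225 + 0.0400 + 0.0361 + 0.0256 + 0.0169 + 0.0289 = 0.1700
B_D = 1 / 0.1700 = 5.8824
Highest B → broadest niche (most generalist): Species D (B = 5.88).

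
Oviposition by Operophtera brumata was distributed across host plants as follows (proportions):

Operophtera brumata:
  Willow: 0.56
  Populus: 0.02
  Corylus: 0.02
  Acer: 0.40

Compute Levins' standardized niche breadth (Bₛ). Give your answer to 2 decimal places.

0.37

Σpᵢ² = 0.56² + 0.02² + 0.02² + 0.40² = 0.3136 + 0.0004 + 0.0004 + 0.1600 = 0.4744
B = 1 / 0.4744 = 2.1079
Bₛ = (B − 1)/(n − 1) = (2.1079 − 1)/(4 − 1) = 1.1079/3 = 0.3693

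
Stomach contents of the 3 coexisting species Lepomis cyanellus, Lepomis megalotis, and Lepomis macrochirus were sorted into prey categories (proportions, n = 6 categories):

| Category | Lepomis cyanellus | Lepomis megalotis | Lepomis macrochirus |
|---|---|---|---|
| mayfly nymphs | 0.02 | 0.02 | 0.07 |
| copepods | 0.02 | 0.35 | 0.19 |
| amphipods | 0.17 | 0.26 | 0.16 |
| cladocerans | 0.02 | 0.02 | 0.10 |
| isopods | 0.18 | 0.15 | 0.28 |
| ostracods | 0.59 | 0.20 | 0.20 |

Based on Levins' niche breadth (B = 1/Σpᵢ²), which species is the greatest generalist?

Σp_cyanᵢ² = 0.02² + 0.02² + 0.17² + 0.02² + 0.18² + 0.59² = 0.0004 + 0.0004 + 0.0289 + 0.0004 + 0.0324 + 0.3481 = 0.4106
B_cyan = 1 / 0.4106 = 2.4355
Σp_megaᵢ² = 0.02² + 0.35² + 0.26² + 0.02² + 0.15² + 0.20² = 0.0004 + 0.1225 + 0.0676 + 0.0004 + 0.0225 + 0.0400 = 0.2534
B_mega = 1 / 0.2534 = 3.9463
Σp_macrᵢ² = 0.07² + 0.19² + 0.16² + 0.10² + 0.28² + 0.20² = 0.0049 + 0.0361 + 0.0256 + 0.0100 + 0.0784 + 0.0400 = 0.1950
B_macr = 1 / 0.1950 = 5.1282
Highest B → broadest niche (most generalist): Lepomis macrochirus (B = 5.13).

Lepomis macrochirus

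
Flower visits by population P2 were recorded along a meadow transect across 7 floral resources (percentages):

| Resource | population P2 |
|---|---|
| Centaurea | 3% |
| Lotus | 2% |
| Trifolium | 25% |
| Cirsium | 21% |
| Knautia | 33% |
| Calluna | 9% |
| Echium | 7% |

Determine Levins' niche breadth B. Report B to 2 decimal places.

Convert percentages to proportions (divide by 100).
Σpᵢ² = 0.03² + 0.02² + 0.25² + 0.21² + 0.33² + 0.09² + 0.07² = 0.0009 + 0.0004 + 0.0625 + 0.0441 + 0.1089 + 0.0081 + 0.0049 = 0.2298
B = 1 / 0.2298 = 4.3516

4.35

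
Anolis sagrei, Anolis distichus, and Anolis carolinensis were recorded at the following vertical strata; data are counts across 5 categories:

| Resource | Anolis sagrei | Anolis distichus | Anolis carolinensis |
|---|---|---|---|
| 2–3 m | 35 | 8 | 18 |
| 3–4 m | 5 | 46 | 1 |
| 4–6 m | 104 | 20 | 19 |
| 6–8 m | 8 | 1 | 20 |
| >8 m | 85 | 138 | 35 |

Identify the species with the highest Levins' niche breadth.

Proportions for Anolis sagrei (n=237): 35/237=0.1477, 5/237=0.0211, 104/237=0.4388, 8/237=0.0338, 85/237=0.3586
Proportions for Anolis distichus (n=213): 8/213=0.0376, 46/213=0.2160, 20/213=0.0939, 1/213=0.0047, 138/213=0.6479
Proportions for Anolis carolinensis (n=93): 18/93=0.1935, 1/93=0.0108, 19/93=0.2043, 20/93=0.2151, 35/93=0.3763
Σp_sagrᵢ² = 0.1477² + 0.0211² + 0.4388² + 0.0338² + 0.3586² = 0.021815 + 0.000445 + 0.192545 + 0.001142 + 0.128594 = 0.344541
B_sagr = 1 / 0.344541 = 2.9024
Σp_distᵢ² = 0.0376² + 0.2160² + 0.0939² + 0.0047² + 0.6479² = 0.001414 + 0.046656 + 0.008817 + 0.000022 + 0.419774 = 0.476683
B_dist = 1 / 0.476683 = 2.0978
Σp_caroᵢ² = 0.1935² + 0.0108² + 0.2043² + 0.2151² + 0.3763² = 0.037442 + 0.000117 + 0.041738 + 0.046268 + 0.141602 = 0.267167
B_caro = 1 / 0.267167 = 3.7430
Highest B → broadest niche (most generalist): Anolis carolinensis (B = 3.74).

Anolis carolinensis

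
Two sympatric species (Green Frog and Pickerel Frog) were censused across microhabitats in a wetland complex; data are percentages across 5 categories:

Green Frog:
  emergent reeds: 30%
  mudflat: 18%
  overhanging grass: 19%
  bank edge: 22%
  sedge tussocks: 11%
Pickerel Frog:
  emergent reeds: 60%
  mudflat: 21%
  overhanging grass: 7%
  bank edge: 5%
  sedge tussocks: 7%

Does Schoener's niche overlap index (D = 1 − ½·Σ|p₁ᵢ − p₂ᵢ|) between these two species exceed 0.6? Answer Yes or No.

Convert percentages to proportions (divide by 100).
Σ|p₁ᵢ − p₂ᵢ| = 0.30 + 0.03 + 0.12 + 0.17 + 0.04 = 0.66
D = 1 − ½ × 0.66 = 1 − 0.330 = 0.6700
D = 0.6700 > 0.6 → Yes.

Yes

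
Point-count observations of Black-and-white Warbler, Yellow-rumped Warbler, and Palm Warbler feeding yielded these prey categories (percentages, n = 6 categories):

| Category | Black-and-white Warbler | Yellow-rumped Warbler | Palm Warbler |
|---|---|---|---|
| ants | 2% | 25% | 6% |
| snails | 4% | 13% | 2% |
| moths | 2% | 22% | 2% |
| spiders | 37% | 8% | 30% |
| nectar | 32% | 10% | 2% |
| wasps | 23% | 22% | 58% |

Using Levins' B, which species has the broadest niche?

Yellow-rumped Warbler

Convert percentages to proportions (divide by 100).
Σp_Blacᵢ² = 0.02² + 0.04² + 0.02² + 0.37² + 0.32² + 0.23² = 0.0004 + 0.0016 + 0.0004 + 0.1369 + 0.1024 + 0.0529 = 0.2946
B_Blac = 1 / 0.2946 = 3.3944
Σp_Yellᵢ² = 0.25² + 0.13² + 0.22² + 0.08² + 0.10² + 0.22² = 0.0625 + 0.0169 + 0.0484 + 0.0064 + 0.0100 + 0.0484 = 0.1926
B_Yell = 1 / 0.1926 = 5.1921
Σp_Palmᵢ² = 0.06² + 0.02² + 0.02² + 0.30² + 0.02² + 0.58² = 0.0036 + 0.0004 + 0.0004 + 0.0900 + 0.0004 + 0.3364 = 0.4312
B_Palm = 1 / 0.4312 = 2.3191
Highest B → broadest niche (most generalist): Yellow-rumped Warbler (B = 5.19).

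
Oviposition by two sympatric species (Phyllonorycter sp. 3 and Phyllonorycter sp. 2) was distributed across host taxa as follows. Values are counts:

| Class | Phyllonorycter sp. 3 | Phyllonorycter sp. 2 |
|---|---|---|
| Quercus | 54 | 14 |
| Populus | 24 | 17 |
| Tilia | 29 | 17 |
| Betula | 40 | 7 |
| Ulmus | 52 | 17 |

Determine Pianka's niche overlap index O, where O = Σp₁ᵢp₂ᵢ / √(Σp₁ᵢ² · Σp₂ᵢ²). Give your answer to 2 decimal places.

Proportions for Phyllonorycter sp. 3 (n=199): 54/199=0.2714, 24/199=0.1206, 29/199=0.1457, 40/199=0.2010, 52/199=0.2613
Proportions for Phyllonorycter sp. 2 (n=72): 14/72=0.1944, 17/72=0.2361, 17/72=0.2361, 7/72=0.0972, 17/72=0.2361
Σ p₁ᵢp₂ᵢ = 0.052760 + 0.028474 + 0.034400 + 0.019537 + 0.061693 = 0.196864
Σp_1ᵢ² = 0.2714² + 0.1206² + 0.1457² + 0.2010² + 0.2613² = 0.073658 + 0.014544 + 0.021228 + 0.040401 + 0.068278 = 0.218109
Σp_2ᵢ² = 0.1944² + 0.2361² + 0.2361² + 0.0972² + 0.2361² = 0.037791 + 0.055743 + 0.055743 + 0.009448 + 0.055743 = 0.214468
O = 0.196864 / √(0.218109 × 0.214468) = 0.196864 / 0.2162808 = 0.9102

0.91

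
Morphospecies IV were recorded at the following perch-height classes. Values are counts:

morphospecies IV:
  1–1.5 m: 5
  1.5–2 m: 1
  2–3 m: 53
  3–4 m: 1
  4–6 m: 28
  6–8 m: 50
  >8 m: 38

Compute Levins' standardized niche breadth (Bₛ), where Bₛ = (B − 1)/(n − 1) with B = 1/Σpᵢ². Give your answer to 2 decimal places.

Proportions for morphospecies IV (n=176): 5/176=0.0284, 1/176=0.0057, 53/176=0.3011, 1/176=0.0057, 28/176=0.1591, 50/176=0.2841, 38/176=0.2159
Σpᵢ² = 0.0284² + 0.0057² + 0.3011² + 0.0057² + 0.1591² + 0.2841² + 0.2159² = 0.000807 + 0.000032 + 0.090661 + 0.000032 + 0.025313 + 0.080713 + 0.046613 = 0.244171
B = 1 / 0.244171 = 4.0955
Bₛ = (B − 1)/(n − 1) = (4.0955 − 1)/(7 − 1) = 3.0955/6 = 0.5159

0.52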